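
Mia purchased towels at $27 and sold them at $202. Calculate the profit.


Selling price = $202
Cost price = $27
Profit = selling price - cost price:
Profit = $202 - $27 = $175

$175


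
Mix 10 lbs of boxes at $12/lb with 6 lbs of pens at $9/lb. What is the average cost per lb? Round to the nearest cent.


Cost of boxes:
10 x $12 = $120
Cost of pens:
6 x $9 = $54
Total cost: $120 + $54 = $174
Total weight: 16 lbs
Average: $174 / 16 = $10.875 ≈ $10.88/lb

$10.88/lb


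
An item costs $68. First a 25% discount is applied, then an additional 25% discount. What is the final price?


First discount:
25% of $68 = $17
Price after first discount:
$68 - $17 = $51
Second discount:
25% of $51 = $12.75
Final price:
$51 - $12.75 = $38.25

$38.25


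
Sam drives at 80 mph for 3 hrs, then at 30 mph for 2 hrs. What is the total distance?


Leg 1 distance:
80 x 3 = 240 miles
Leg 2 distance:
30 x 2 = 60 miles
Total distance:
240 + 60 = 300 miles

300 miles


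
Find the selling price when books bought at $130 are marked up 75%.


Calculate the markup amount:
75% of $130 = $97.50
Add to cost:
$130 + $97.50 = $227.50

$227.50


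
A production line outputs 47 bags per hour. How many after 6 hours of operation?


Production rate: 47 bags per hour
Time: 6 hours
Total: 47 x 6 = 282 bags

282 bags


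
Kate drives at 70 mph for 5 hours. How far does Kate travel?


Use the formula: distance = speed x time
Speed = 70 mph, Time = 5 hours
70 x 5 = 350 miles

350 miles


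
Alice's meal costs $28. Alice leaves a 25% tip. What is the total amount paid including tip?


Calculate the tip:
25% of $28 = $7
Add tip to meal cost:
$28 + $7 = $35

$35


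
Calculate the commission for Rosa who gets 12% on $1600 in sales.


Convert rate to decimal:
12% = 0.12
Multiply by sales:
$1600 x 0.12 = $192

$192


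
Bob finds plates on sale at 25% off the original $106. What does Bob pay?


Calculate the discount amount:
25% of $106 = $26.50
Subtract from original:
$106 - $26.50 = $79.50

$79.50


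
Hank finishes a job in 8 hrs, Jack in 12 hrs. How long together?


Hank's rate: 1/8 of the job per hour
Jack's rate: 1/12 of the job per hour
Combined rate: 1/8 + 1/12 = 5/24 per hour
Time = 1 / (5/24) = 24/5 = 4.8 hours

4.8 hours


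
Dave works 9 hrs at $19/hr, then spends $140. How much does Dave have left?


Calculate earnings:
9 x $19 = $171
Subtract spending:
$171 - $140 = $31

$31


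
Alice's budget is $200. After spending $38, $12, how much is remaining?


Add up expenses:
$38 + $12 = $50
Subtract from budget:
$200 - $50 = $150

$150


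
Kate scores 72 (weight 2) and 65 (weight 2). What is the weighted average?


Weighted sum:
2 x 72 + 2 x 65 = 274
Total weight:
2 + 2 = 4
Weighted average:
274 / 4 = 68.5

68.5


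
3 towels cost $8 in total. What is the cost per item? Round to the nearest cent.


Total cost: $8
Number of items: 3
Unit price: $8 / 3 = $2.6666... ≈ $2.67

$2.67


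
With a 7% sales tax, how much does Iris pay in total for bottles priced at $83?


Calculate the tax:
7% of $83 = $5.81
Add tax to price:
$83 + $5.81 = $88.81

$88.81


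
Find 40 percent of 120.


Convert percentage to decimal:
40% = 0.4
Multiply:
120 x 0.4 = 48

48


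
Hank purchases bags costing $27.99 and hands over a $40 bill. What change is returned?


Start with the amount paid:
$40
Subtract the price:
$40 - $27.99 = $12.01

$12.01


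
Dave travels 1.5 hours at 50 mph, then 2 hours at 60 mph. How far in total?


Leg 1 distance:
50 x 1.5 = 75 miles
Leg 2 distance:
60 x 2 = 120 miles
Total distance:
75 + 120 = 195 miles

195 miles


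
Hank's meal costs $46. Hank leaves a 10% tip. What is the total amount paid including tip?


Calculate the tip:
10% of $46 = $4.60
Add tip to meal cost:
$46 + $4.60 = $50.60

$50.60


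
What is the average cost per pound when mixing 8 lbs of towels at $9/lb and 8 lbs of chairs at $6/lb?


Cost of towels:
8 x $9 = $72
Cost of chairs:
8 x $6 = $48
Total cost: $72 + $48 = $120
Total weight: 16 lbs
Average: $120 / 16 = $7.50/lb

$7.50/lb


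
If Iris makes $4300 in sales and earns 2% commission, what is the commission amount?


Convert rate to decimal:
2% = 0.02
Multiply by sales:
$4300 x 0.02 = $86

$86


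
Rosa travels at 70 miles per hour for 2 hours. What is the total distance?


Use the formula: distance = speed x time
Speed = 70 mph, Time = 2 hours
70 x 2 = 140 miles

140 miles


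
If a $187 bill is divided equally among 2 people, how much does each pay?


Total bill: $187
Number of people: 2
Each pays: $187 / 2 = $93.50

$93.50


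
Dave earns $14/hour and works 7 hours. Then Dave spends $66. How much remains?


Calculate earnings:
7 x $14 = $98
Subtract spending:
$98 - $66 = $32

$32


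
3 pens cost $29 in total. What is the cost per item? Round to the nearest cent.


Total cost: $29
Number of items: 3
Unit price: $29 / 3 = $9.6666... ≈ $9.67

$9.67


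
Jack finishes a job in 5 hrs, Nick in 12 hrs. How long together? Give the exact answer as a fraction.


Jack's rate: 1/5 of the job per hour
Nick's rate: 1/12 of the job per hour
Combined rate: 1/5 + 1/12 = 17/60 per hour
Time = 1 / (17/60) = 60/17 hours (≈ 3.53 hours)

60/17 hours


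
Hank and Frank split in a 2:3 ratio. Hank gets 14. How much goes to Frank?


Find the multiplier:
14 / 2 = 7
Apply to Frank's share:
3 x 7 = 21

21


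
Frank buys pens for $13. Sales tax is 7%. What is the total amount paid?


Calculate the tax:
7% of $13 = $0.91
Add tax to price:
$13 + $0.91 = $13.91

$13.91


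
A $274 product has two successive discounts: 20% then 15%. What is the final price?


First discount:
20% of $274 = $54.80
Price after first discount:
$274 - $54.80 = $219.20
Second discount:
15% of $219.20 = $32.88
Final price:
$219.20 - $32.88 = $186.32

$186.32


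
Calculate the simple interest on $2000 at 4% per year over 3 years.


Use the formula I = P x R x T / 100
P x R x T = 2000 x 4 x 3 = 24000
I = 24000 / 100 = $240

$240


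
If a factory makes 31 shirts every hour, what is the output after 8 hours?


Production rate: 31 shirts per hour
Time: 8 hours
Total: 31 x 8 = 248 shirts

248 shirts


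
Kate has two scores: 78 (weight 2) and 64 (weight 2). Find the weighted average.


Weighted sum:
2 x 78 + 2 x 64 = 284
Total weight:
2 + 2 = 4
Weighted average:
284 / 4 = 71

71


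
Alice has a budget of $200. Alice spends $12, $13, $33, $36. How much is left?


Add up expenses:
$12 + $13 + $33 + $36 = $94
Subtract from budget:
$200 - $94 = $106

$106


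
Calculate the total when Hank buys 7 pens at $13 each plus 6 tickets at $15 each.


Cost of pens:
7 x $13 = $91
Cost of tickets:
6 x $15 = $90
Add both:
$91 + $90 = $181

$181


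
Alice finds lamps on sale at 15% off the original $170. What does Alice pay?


Calculate the discount amount:
15% of $170 = $25.50
Subtract from original:
$170 - $25.50 = $144.50

$144.50


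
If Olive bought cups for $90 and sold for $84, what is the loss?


Selling price = $84
Cost price = $90
Loss = cost price - selling price:
Loss = $90 - $84 = $6

$6


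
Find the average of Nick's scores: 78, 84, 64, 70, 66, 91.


Add the scores:
78 + 84 + 64 + 70 + 66 + 91 = 453
Divide by the number of tests:
453 / 6 = 75.5

75.5


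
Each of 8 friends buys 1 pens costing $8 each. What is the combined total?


Cost per person:
1 x $8 = $8
Group total:
8 x $8 = $64

$64


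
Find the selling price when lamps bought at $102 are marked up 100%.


Calculate the markup amount:
100% of $102 = $102
Add to cost:
$102 + $102 = $204

$204


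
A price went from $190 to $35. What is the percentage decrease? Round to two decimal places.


Find the absolute change:
|35 - 190| = 155
Divide by original and multiply by 100:
155 / 190 x 100 = 81.5789...% ≈ 81.58%

81.58%


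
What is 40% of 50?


Convert percentage to decimal:
40% = 0.4
Multiply:
50 x 0.4 = 20

20


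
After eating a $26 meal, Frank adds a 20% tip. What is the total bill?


Calculate the tip:
20% of $26 = $5.20
Add tip to meal cost:
$26 + $5.20 = $31.20

$31.20


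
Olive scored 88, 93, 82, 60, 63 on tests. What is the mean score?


Add the scores:
88 + 93 + 82 + 60 + 63 = 386
Divide by the number of tests:
386 / 5 = 77.2

77.2


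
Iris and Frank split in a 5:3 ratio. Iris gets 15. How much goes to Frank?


Find the multiplier:
15 / 5 = 3
Apply to Frank's share:
3 x 3 = 9

9


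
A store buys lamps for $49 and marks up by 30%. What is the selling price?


Calculate the markup amount:
30% of $49 = $14.70
Add to cost:
$49 + $14.70 = $63.70

$63.70


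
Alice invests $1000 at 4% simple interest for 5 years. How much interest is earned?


Use the formula I = P x R x T / 100
P x R x T = 1000 x 4 x 5 = 20000
I = 20000 / 100 = $200

$200


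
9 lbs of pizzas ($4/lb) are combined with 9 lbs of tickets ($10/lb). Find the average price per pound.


Cost of pizzas:
9 x $4 = $36
Cost of tickets:
9 x $10 = $90
Total cost: $36 + $90 = $126
Total weight: 18 lbs
Average: $126 / 18 = $7/lb

$7/lb


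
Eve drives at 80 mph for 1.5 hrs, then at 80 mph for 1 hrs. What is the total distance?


Leg 1 distance:
80 x 1.5 = 120 miles
Leg 2 distance:
80 x 1 = 80 miles
Total distance:
120 + 80 = 200 miles

200 miles


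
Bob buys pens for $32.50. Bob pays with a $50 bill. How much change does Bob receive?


Start with the amount paid:
$50
Subtract the price:
$50 - $32.50 = $17.50

$17.50


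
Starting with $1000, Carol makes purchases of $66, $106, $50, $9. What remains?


Add up expenses:
$66 + $106 + $50 + $9 = $231
Subtract from budget:
$1000 - $231 = $769

$769


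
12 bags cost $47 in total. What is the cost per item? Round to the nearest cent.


Total cost: $47
Number of items: 12
Unit price: $47 / 12 = $3.9166... ≈ $3.92

$3.92


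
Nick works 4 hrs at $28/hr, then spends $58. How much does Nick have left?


Calculate earnings:
4 x $28 = $112
Subtract spending:
$112 - $58 = $54

$54


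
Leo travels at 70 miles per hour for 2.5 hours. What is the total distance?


Use the formula: distance = speed x time
Speed = 70 mph, Time = 2.5 hours
70 x 2.5 = 175 miles

175 miles


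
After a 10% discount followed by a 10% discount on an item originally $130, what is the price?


First discount:
10% of $130 = $13
Price after first discount:
$130 - $13 = $117
Second discount:
10% of $117 = $11.70
Final price:
$117 - $11.70 = $105.30

$105.30


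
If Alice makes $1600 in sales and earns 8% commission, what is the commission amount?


Convert rate to decimal:
8% = 0.08
Multiply by sales:
$1600 x 0.08 = $128

$128


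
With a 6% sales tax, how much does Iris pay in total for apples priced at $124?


Calculate the tax:
6% of $124 = $7.44
Add tax to price:
$124 + $7.44 = $131.44

$131.44


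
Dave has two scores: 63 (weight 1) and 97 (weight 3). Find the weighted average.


Weighted sum:
1 x 63 + 3 x 97 = 354
Total weight:
1 + 3 = 4
Weighted average:
354 / 4 = 88.5

88.5


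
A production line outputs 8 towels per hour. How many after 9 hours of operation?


Production rate: 8 towels per hour
Time: 9 hours
Total: 8 x 9 = 72 towels

72 towels


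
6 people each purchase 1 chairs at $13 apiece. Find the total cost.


Cost per person:
1 x $13 = $13
Group total:
6 x $13 = $78

$78


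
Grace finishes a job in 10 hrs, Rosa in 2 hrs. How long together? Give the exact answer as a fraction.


Grace's rate: 1/10 of the job per hour
Rosa's rate: 1/2 of the job per hour
Combined rate: 1/10 + 1/2 = 3/5 per hour
Time = 1 / (3/5) = 5/3 hours (≈ 1.67 hours)

5/3 hours


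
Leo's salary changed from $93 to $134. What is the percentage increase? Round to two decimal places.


Find the absolute change:
|134 - 93| = 41
Divide by original and multiply by 100:
41 / 93 x 100 = 44.0860...% ≈ 44.09%

44.09%


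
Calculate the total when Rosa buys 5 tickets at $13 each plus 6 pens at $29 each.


Cost of tickets:
5 x $13 = $65
Cost of pens:
6 x $29 = $174
Add both:
$65 + $174 = $239

$239


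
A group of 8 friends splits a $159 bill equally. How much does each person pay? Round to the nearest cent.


Total bill: $159
Number of people: 8
Each pays: $159 / 8 = $19.875 ≈ $19.88

$19.88


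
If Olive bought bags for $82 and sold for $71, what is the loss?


Selling price = $71
Cost price = $82
Loss = cost price - selling price:
Loss = $82 - $71 = $11

$11


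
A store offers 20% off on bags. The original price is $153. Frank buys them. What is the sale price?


Calculate the discount amount:
20% of $153 = $30.60
Subtract from original:
$153 - $30.60 = $122.40

$122.40


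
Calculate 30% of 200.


Convert percentage to decimal:
30% = 0.3
Multiply:
200 x 0.3 = 60

60


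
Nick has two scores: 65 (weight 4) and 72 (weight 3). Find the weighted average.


Weighted sum:
4 x 65 + 3 x 72 = 476
Total weight:
4 + 3 = 7
Weighted average:
476 / 7 = 68

68


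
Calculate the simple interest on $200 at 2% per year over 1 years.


Use the formula I = P x R x T / 100
P x R x T = 200 x 2 x 1 = 400
I = 400 / 100 = $4

$4


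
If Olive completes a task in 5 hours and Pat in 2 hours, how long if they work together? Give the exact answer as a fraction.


Olive's rate: 1/5 of the job per hour
Pat's rate: 1/2 of the job per hour
Combined rate: 1/5 + 1/2 = 7/10 per hour
Time = 1 / (7/10) = 10/7 hours (≈ 1.43 hours)

10/7 hours


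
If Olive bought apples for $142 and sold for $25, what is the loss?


Selling price = $25
Cost price = $142
Loss = cost price - selling price:
Loss = $142 - $25 = $117

$117


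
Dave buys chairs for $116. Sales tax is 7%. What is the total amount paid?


Calculate the tax:
7% of $116 = $8.12
Add tax to price:
$116 + $8.12 = $124.12

$124.12


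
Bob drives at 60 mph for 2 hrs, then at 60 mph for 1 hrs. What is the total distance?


Leg 1 distance:
60 x 2 = 120 miles
Leg 2 distance:
60 x 1 = 60 miles
Total distance:
120 + 60 = 180 miles

180 miles


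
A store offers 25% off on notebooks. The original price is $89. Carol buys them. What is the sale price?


Calculate the discount amount:
25% of $89 = $22.25
Subtract from original:
$89 - $22.25 = $66.75

$66.75


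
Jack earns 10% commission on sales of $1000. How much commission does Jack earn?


Convert rate to decimal:
10% = 0.1
Multiply by sales:
$1000 x 0.1 = $100

$100


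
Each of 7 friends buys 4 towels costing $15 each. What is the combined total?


Cost per person:
4 x $15 = $60
Group total:
7 x $60 = $420

$420


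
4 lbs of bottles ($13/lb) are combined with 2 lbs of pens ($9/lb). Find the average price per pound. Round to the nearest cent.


Cost of bottles:
4 x $13 = $52
Cost of pens:
2 x $9 = $18
Total cost: $52 + $18 = $70
Total weight: 6 lbs
Average: $70 / 6 = $11.6666... ≈ $11.67/lb

$11.67/lb


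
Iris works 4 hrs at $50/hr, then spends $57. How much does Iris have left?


Calculate earnings:
4 x $50 = $200
Subtract spending:
$200 - $57 = $143

$143


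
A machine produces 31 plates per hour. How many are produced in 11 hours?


Production rate: 31 plates per hour
Time: 11 hours
Total: 31 x 11 = 341 plates

341 plates


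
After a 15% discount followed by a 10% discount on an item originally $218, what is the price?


First discount:
15% of $218 = $32.70
Price after first discount:
$218 - $32.70 = $185.30
Second discount:
10% of $185.30 = $18.53
Final price:
$185.30 - $18.53 = $166.77

$166.77


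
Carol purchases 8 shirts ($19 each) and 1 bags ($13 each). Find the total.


Cost of shirts:
8 x $19 = $152
Cost of bags:
1 x $13 = $13
Add both:
$152 + $13 = $165

$165


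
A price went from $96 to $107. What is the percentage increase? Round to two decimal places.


Find the absolute change:
|107 - 96| = 11
Divide by original and multiply by 100:
11 / 96 x 100 = 11.4583...% ≈ 11.46%

11.46%


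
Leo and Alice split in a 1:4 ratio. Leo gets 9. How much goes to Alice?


Find the multiplier:
9 / 1 = 9
Apply to Alice's share:
4 x 9 = 36

36


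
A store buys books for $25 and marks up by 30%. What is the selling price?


Calculate the markup amount:
30% of $25 = $7.50
Add to cost:
$25 + $7.50 = $32.50

$32.50


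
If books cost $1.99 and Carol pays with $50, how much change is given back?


Start with the amount paid:
$50
Subtract the price:
$50 - $1.99 = $48.01

$48.01


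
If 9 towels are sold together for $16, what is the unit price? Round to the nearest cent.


Total cost: $16
Number of items: 9
Unit price: $16 / 9 = $1.7777... ≈ $1.78

$1.78


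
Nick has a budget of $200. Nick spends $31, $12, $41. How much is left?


Add up expenses:
$31 + $12 + $41 = $84
Subtract from budget:
$200 - $84 = $116

$116


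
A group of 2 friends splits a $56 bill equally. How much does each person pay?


Total bill: $56
Number of people: 2
Each pays: $56 / 2 = $28

$28


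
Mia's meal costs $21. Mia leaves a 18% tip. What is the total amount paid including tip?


Calculate the tip:
18% of $21 = $3.78
Add tip to meal cost:
$21 + $3.78 = $24.78

$24.78


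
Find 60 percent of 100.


Convert percentage to decimal:
60% = 0.6
Multiply:
100 x 0.6 = 60

60


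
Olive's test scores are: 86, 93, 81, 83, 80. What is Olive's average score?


Add the scores:
86 + 93 + 81 + 83 + 80 = 423
Divide by the number of tests:
423 / 5 = 84.6

84.6


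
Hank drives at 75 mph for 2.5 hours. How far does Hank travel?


Use the formula: distance = speed x time
Speed = 75 mph, Time = 2.5 hours
75 x 2.5 = 187.5 miles

187.5 miles


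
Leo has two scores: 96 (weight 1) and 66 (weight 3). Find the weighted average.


Weighted sum:
1 x 96 + 3 x 66 = 294
Total weight:
1 + 3 = 4
Weighted average:
294 / 4 = 73.5

73.5


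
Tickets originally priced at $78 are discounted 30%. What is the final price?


Calculate the discount amount:
30% of $78 = $23.40
Subtract from original:
$78 - $23.40 = $54.60

$54.60


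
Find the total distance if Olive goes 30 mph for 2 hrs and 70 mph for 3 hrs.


Leg 1 distance:
30 x 2 = 60 miles
Leg 2 distance:
70 x 3 = 210 miles
Total distance:
60 + 210 = 270 miles

270 miles


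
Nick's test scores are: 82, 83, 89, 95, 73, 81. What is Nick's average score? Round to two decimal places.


Add the scores:
82 + 83 + 89 + 95 + 73 + 81 = 503
Divide by the number of tests:
503 / 6 = 83.8333... ≈ 83.83

83.83


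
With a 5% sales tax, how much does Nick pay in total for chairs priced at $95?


Calculate the tax:
5% of $95 = $4.75
Add tax to price:
$95 + $4.75 = $99.75

$99.75


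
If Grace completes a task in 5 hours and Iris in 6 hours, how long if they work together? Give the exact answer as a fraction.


Grace's rate: 1/5 of the job per hour
Iris's rate: 1/6 of the job per hour
Combined rate: 1/5 + 1/6 = 11/30 per hour
Time = 1 / (11/30) = 30/11 hours (≈ 2.73 hours)

30/11 hours


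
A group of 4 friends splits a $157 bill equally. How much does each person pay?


Total bill: $157
Number of people: 4
Each pays: $157 / 4 = $39.25

$39.25


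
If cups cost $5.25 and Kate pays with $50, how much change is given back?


Start with the amount paid:
$50
Subtract the price:
$50 - $5.25 = $44.75

$44.75


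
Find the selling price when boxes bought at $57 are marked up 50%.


Calculate the markup amount:
50% of $57 = $28.50
Add to cost:
$57 + $28.50 = $85.50

$85.50


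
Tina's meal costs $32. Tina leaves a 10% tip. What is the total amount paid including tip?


Calculate the tip:
10% of $32 = $3.20
Add tip to meal cost:
$32 + $3.20 = $35.20

$35.20


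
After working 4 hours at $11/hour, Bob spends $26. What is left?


Calculate earnings:
4 x $11 = $44
Subtract spending:
$44 - $26 = $18

$18


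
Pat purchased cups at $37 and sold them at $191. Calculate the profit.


Selling price = $191
Cost price = $37
Profit = selling price - cost price:
Profit = $191 - $37 = $154

$154


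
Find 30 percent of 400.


Convert percentage to decimal:
30% = 0.3
Multiply:
400 x 0.3 = 120

120


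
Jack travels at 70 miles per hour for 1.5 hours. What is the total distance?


Use the formula: distance = speed x time
Speed = 70 mph, Time = 1.5 hours
70 x 1.5 = 105 miles

105 miles


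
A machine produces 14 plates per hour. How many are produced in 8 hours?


Production rate: 14 plates per hour
Time: 8 hours
Total: 14 x 8 = 112 plates

112 plates


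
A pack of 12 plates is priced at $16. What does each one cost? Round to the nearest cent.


Total cost: $16
Number of items: 12
Unit price: $16 / 12 = $1.3333... ≈ $1.33

$1.33


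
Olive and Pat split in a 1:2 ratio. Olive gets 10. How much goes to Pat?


Find the multiplier:
10 / 1 = 10
Apply to Pat's share:
2 x 10 = 20

20


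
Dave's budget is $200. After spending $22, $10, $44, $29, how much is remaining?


Add up expenses:
$22 + $10 + $44 + $29 = $105
Subtract from budget:
$200 - $105 = $95

$95


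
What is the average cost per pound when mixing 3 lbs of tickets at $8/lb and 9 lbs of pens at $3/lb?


Cost of tickets:
3 x $8 = $24
Cost of pens:
9 x $3 = $27
Total cost: $24 + $27 = $51
Total weight: 12 lbs
Average: $51 / 12 = $4.25/lb

$4.25/lb


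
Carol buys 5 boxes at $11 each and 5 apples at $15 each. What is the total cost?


Cost of boxes:
5 x $11 = $55
Cost of apples:
5 x $15 = $75
Add both:
$55 + $75 = $130

$130


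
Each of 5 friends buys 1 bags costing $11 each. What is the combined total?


Cost per person:
1 x $11 = $11
Group total:
5 x $11 = $55

$55


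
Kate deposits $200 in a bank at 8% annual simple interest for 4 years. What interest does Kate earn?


Use the formula I = P x R x T / 100
P x R x T = 200 x 8 x 4 = 6400
I = 6400 / 100 = $64

$64


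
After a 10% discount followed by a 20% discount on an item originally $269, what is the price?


First discount:
10% of $269 = $26.90
Price after first discount:
$269 - $26.90 = $242.10
Second discount:
20% of $242.10 = $48.42
Final price:
$242.10 - $48.42 = $193.68

$193.68


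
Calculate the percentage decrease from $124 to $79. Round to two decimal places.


Find the absolute change:
|79 - 124| = 45
Divide by original and multiply by 100:
45 / 124 x 100 = 36.2903...% ≈ 36.29%

36.29%


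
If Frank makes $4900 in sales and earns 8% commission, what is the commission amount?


Convert rate to decimal:
8% = 0.08
Multiply by sales:
$4900 x 0.08 = $392

$392


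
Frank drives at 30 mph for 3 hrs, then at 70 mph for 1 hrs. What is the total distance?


Leg 1 distance:
30 x 3 = 90 miles
Leg 2 distance:
70 x 1 = 70 miles
Total distance:
90 + 70 = 160 miles

160 miles


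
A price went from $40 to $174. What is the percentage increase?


Find the absolute change:
|174 - 40| = 134
Divide by original and multiply by 100:
134 / 40 x 100 = 335%

335%


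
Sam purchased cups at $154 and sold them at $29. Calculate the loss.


Selling price = $29
Cost price = $154
Loss = cost price - selling price:
Loss = $154 - $29 = $125

$125


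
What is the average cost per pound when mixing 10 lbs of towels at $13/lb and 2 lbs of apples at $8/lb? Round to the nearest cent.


Cost of towels:
10 x $13 = $130
Cost of apples:
2 x $8 = $16
Total cost: $130 + $16 = $146
Total weight: 12 lbs
Average: $146 / 12 = $12.1666... ≈ $12.17/lb

$12.17/lb


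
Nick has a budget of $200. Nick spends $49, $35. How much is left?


Add up expenses:
$49 + $35 = $84
Subtract from budget:
$200 - $84 = $116

$116


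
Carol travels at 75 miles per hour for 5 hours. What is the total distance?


Use the formula: distance = speed x time
Speed = 75 mph, Time = 5 hours
75 x 5 = 375 miles

375 miles


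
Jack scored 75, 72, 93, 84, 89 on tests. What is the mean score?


Add the scores:
75 + 72 + 93 + 84 + 89 = 413
Divide by the number of tests:
413 / 5 = 82.6

82.6


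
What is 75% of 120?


Convert percentage to decimal:
75% = 0.75
Multiply:
120 x 0.75 = 90

90


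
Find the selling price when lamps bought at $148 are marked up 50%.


Calculate the markup amount:
50% of $148 = $74
Add to cost:
$148 + $74 = $222

$222


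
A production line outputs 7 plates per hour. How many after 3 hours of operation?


Production rate: 7 plates per hour
Time: 3 hours
Total: 7 x 3 = 21 plates

21 plates


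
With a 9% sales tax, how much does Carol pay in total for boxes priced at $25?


Calculate the tax:
9% of $25 = $2.25
Add tax to price:
$25 + $2.25 = $27.25

$27.25


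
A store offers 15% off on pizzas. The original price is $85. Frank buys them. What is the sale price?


Calculate the discount amount:
15% of $85 = $12.75
Subtract from original:
$85 - $12.75 = $72.25

$72.25


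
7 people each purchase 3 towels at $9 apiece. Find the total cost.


Cost per person:
3 x $9 = $27
Group total:
7 x $27 = $189

$189


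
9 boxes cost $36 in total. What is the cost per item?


Total cost: $36
Number of items: 9
Unit price: $36 / 9 = $4

$4


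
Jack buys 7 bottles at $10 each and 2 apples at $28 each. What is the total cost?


Cost of bottles:
7 x $10 = $70
Cost of apples:
2 x $28 = $56
Add both:
$70 + $56 = $126

$126


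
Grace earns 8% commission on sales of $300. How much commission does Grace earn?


Convert rate to decimal:
8% = 0.08
Multiply by sales:
$300 x 0.08 = $24

$24


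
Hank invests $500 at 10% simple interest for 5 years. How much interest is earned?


Use the formula I = P x R x T / 100
P x R x T = 500 x 10 x 5 = 25000
I = 25000 / 100 = $250

$250


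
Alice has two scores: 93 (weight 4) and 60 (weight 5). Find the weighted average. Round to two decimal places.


Weighted sum:
4 x 93 + 5 x 60 = 672
Total weight:
4 + 5 = 9
Weighted average:
672 / 9 = 74.6666... ≈ 74.67

74.67


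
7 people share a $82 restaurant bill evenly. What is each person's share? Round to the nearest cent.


Total bill: $82
Number of people: 7
Each pays: $82 / 7 = $11.7142... ≈ $11.71

$11.71


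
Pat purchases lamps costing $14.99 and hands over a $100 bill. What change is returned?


Start with the amount paid:
$100
Subtract the price:
$100 - $14.99 = $85.01

$85.01


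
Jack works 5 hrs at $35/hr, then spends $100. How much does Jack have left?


Calculate earnings:
5 x $35 = $175
Subtract spending:
$175 - $100 = $75

$75


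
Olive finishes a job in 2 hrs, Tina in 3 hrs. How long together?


Olive's rate: 1/2 of the job per hour
Tina's rate: 1/3 of the job per hour
Combined rate: 1/2 + 1/3 = 5/6 per hour
Time = 1 / (5/6) = 6/5 = 1.2 hours

1.2 hours


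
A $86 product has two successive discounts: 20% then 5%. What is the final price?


First discount:
20% of $86 = $17.20
Price after first discount:
$86 - $17.20 = $68.80
Second discount:
5% of $68.80 = $3.44
Final price:
$68.80 - $3.44 = $65.36

$65.36


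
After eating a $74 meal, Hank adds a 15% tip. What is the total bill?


Calculate the tip:
15% of $74 = $11.10
Add tip to meal cost:
$74 + $11.10 = $85.10

$85.10


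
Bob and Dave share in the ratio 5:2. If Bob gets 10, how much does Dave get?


Find the multiplier:
10 / 5 = 2
Apply to Dave's share:
2 x 2 = 4

4


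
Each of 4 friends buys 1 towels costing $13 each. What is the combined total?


Cost per person:
1 x $13 = $13
Group total:
4 x $13 = $52

$52


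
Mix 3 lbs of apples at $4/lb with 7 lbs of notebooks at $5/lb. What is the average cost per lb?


Cost of apples:
3 x $4 = $12
Cost of notebooks:
7 x $5 = $35
Total cost: $12 + $35 = $47
Total weight: 10 lbs
Average: $47 / 10 = $4.70/lb

$4.70/lb


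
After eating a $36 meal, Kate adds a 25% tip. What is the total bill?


Calculate the tip:
25% of $36 = $9
Add tip to meal cost:
$36 + $9 = $45

$45


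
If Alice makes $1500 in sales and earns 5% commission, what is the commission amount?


Convert rate to decimal:
5% = 0.05
Multiply by sales:
$1500 x 0.05 = $75

$75


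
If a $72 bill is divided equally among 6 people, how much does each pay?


Total bill: $72
Number of people: 6
Each pays: $72 / 6 = $12

$12


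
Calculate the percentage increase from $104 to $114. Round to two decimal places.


Find the absolute change:
|114 - 104| = 10
Divide by original and multiply by 100:
10 / 104 x 100 = 9.6153...% ≈ 9.62%

9.62%


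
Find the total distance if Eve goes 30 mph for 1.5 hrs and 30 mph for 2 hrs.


Leg 1 distance:
30 x 1.5 = 45 miles
Leg 2 distance:
30 x 2 = 60 miles
Total distance:
45 + 60 = 105 miles

105 miles


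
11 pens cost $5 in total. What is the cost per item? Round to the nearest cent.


Total cost: $5
Number of items: 11
Unit price: $5 / 11 = $0.4545... ≈ $0.45

$0.45


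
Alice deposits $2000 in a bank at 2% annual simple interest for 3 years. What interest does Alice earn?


Use the formula I = P x R x T / 100
P x R x T = 2000 x 2 x 3 = 12000
I = 12000 / 100 = $120

$120


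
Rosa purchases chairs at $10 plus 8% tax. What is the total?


Calculate the tax:
8% of $10 = $0.80
Add tax to price:
$10 + $0.80 = $10.80

$10.80


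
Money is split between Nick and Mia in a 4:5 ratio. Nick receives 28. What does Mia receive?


Find the multiplier:
28 / 4 = 7
Apply to Mia's share:
5 x 7 = 35

35


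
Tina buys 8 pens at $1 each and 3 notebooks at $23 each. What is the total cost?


Cost of pens:
8 x $1 = $8
Cost of notebooks:
3 x $23 = $69
Add both:
$8 + $69 = $77

$77


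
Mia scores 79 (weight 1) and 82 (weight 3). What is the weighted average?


Weighted sum:
1 x 79 + 3 x 82 = 325
Total weight:
1 + 3 = 4
Weighted average:
325 / 4 = 81.25

81.25


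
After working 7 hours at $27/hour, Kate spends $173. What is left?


Calculate earnings:
7 x $27 = $189
Subtract spending:
$189 - $173 = $16

$16


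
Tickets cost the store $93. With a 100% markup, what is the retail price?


Calculate the markup amount:
100% of $93 = $93
Add to cost:
$93 + $93 = $186

$186


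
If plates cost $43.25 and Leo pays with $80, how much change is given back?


Start with the amount paid:
$80
Subtract the price:
$80 - $43.25 = $36.75

$36.75


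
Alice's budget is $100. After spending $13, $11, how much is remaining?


Add up expenses:
$13 + $11 = $24
Subtract from budget:
$100 - $24 = $76

$76


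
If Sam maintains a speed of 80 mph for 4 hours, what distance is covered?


Use the formula: distance = speed x time
Speed = 80 mph, Time = 4 hours
80 x 4 = 320 miles

320 miles


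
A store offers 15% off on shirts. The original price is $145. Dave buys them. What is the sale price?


Calculate the discount amount:
15% of $145 = $21.75
Subtract from original:
$145 - $21.75 = $123.25

$123.25


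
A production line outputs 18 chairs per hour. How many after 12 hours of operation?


Production rate: 18 chairs per hour
Time: 12 hours
Total: 18 x 12 = 216 chairs

216 chairs


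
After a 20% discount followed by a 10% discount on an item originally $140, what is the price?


First discount:
20% of $140 = $28
Price after first discount:
$140 - $28 = $112
Second discount:
10% of $112 = $11.20
Final price:
$112 - $11.20 = $100.80

$100.80


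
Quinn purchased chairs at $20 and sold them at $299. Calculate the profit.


Selling price = $299
Cost price = $20
Profit = selling price - cost price:
Profit = $299 - $20 = $279

$279


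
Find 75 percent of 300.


Convert percentage to decimal:
75% = 0.75
Multiply:
300 x 0.75 = 225

225


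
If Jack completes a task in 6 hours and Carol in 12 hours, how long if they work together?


Jack's rate: 1/6 of the job per hour
Carol's rate: 1/12 of the job per hour
Combined rate: 1/6 + 1/12 = 1/4 per hour
Time = 1 / (1/4) = 4 hours

4 hours


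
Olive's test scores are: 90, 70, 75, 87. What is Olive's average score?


Add the scores:
90 + 70 + 75 + 87 = 322
Divide by the number of tests:
322 / 4 = 80.5

80.5


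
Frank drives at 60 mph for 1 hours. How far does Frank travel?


Use the formula: distance = speed x time
Speed = 60 mph, Time = 1 hours
60 x 1 = 60 miles

60 miles


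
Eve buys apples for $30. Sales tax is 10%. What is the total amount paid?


Calculate the tax:
10% of $30 = $3
Add tax to price:
$30 + $3 = $33

$33


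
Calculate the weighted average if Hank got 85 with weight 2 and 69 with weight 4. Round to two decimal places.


Weighted sum:
2 x 85 + 4 x 69 = 446
Total weight:
2 + 4 = 6
Weighted average:
446 / 6 = 74.3333... ≈ 74.33

74.33


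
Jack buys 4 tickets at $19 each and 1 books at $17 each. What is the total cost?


Cost of tickets:
4 x $19 = $76
Cost of books:
1 x $17 = $17
Add both:
$76 + $17 = $93

$93


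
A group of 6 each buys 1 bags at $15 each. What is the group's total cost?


Cost per person:
1 x $15 = $15
Group total:
6 x $15 = $90

$90


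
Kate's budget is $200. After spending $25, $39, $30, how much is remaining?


Add up expenses:
$25 + $39 + $30 = $94
Subtract from budget:
$200 - $94 = $106

$106


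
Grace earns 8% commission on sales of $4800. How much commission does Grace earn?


Convert rate to decimal:
8% = 0.08
Multiply by sales:
$4800 x 0.08 = $384

$384


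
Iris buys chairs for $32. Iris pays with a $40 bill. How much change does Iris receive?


Start with the amount paid:
$40
Subtract the price:
$40 - $32 = $8

$8


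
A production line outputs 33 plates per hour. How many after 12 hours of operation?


Production rate: 33 plates per hour
Time: 12 hours
Total: 33 x 12 = 396 plates

396 plates


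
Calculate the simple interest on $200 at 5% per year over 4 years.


Use the formula I = P x R x T / 100
P x R x T = 200 x 5 x 4 = 4000
I = 4000 / 100 = $40

$40


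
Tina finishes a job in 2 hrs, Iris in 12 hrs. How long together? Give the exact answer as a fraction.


Tina's rate: 1/2 of the job per hour
Iris's rate: 1/12 of the job per hour
Combined rate: 1/2 + 1/12 = 7/12 per hour
Time = 1 / (7/12) = 12/7 hours (≈ 1.71 hours)

12/7 hours


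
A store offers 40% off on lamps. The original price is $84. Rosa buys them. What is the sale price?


Calculate the discount amount:
40% of $84 = $33.60
Subtract from original:
$84 - $33.60 = $50.40

$50.40


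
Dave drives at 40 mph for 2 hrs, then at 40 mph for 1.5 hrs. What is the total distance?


Leg 1 distance:
40 x 2 = 80 miles
Leg 2 distance:
40 x 1.5 = 60 miles
Total distance:
80 + 60 = 140 miles

140 miles


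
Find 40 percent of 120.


Convert percentage to decimal:
40% = 0.4
Multiply:
120 x 0.4 = 48

48


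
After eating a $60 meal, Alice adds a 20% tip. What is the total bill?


Calculate the tip:
20% of $60 = $12
Add tip to meal cost:
$60 + $12 = $72

$72


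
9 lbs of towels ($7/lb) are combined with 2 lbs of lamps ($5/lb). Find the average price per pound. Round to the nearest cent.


Cost of towels:
9 x $7 = $63
Cost of lamps:
2 x $5 = $10
Total cost: $63 + $10 = $73
Total weight: 11 lbs
Average: $73 / 11 = $6.6363... ≈ $6.64/lb

$6.64/lb


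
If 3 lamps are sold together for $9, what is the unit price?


Total cost: $9
Number of items: 3
Unit price: $9 / 3 = $3

$3


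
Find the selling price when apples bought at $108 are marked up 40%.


Calculate the markup amount:
40% of $108 = $43.20
Add to cost:
$108 + $43.20 = $151.20

$151.20


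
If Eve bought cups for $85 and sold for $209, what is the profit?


Selling price = $209
Cost price = $85
Profit = selling price - cost price:
Profit = $209 - $85 = $124

$124


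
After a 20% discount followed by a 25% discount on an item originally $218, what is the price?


First discount:
20% of $218 = $43.60
Price after first discount:
$218 - $43.60 = $174.40
Second discount:
25% of $174.40 = $43.60
Final price:
$174.40 - $43.60 = $130.80

$130.80


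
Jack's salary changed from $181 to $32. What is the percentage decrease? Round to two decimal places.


Find the absolute change:
|32 - 181| = 149
Divide by original and multiply by 100:
149 / 181 x 100 = 82.3204...% ≈ 82.32%

82.32%


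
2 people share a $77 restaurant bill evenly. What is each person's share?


Total bill: $77
Number of people: 2
Each pays: $77 / 2 = $38.50

$38.50


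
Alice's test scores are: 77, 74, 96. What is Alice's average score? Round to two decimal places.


Add the scores:
77 + 74 + 96 = 247
Divide by the number of tests:
247 / 3 = 82.3333... ≈ 82.33

82.33


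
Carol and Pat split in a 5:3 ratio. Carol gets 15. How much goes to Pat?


Find the multiplier:
15 / 5 = 3
Apply to Pat's share:
3 x 3 = 9

9


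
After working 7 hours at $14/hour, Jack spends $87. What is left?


Calculate earnings:
7 x $14 = $98
Subtract spending:
$98 - $87 = $11

$11


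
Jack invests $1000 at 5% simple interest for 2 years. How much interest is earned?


Use the formula I = P x R x T / 100
P x R x T = 1000 x 5 x 2 = 10000
I = 10000 / 100 = $100

$100


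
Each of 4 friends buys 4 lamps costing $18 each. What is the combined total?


Cost per person:
4 x $18 = $72
Group total:
4 x $72 = $288

$288


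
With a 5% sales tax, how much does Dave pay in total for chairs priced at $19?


Calculate the tax:
5% of $19 = $0.95
Add tax to price:
$19 + $0.95 = $19.95

$19.95


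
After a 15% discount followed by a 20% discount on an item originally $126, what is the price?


First discount:
15% of $126 = $18.90
Price after first discount:
$126 - $18.90 = $107.10
Second discount:
20% of $107.10 = $21.42
Final price:
$107.10 - $21.42 = $85.68

$85.68


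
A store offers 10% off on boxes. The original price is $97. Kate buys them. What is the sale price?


Calculate the discount amount:
10% of $97 = $9.70
Subtract from original:
$97 - $9.70 = $87.30

$87.30


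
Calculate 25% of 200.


Convert percentage to decimal:
25% = 0.25
Multiply:
200 x 0.25 = 50

50


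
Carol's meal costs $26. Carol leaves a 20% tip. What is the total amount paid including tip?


Calculate the tip:
20% of $26 = $5.20
Add tip to meal cost:
$26 + $5.20 = $31.20

$31.20


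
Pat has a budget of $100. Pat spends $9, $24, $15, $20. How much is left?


Add up expenses:
$9 + $24 + $15 + $20 = $68
Subtract from budget:
$100 - $68 = $32

$32


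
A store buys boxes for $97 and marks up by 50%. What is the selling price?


Calculate the markup amount:
50% of $97 = $48.50
Add to cost:
$97 + $48.50 = $145.50

$145.50


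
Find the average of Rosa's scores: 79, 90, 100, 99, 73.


Add the scores:
79 + 90 + 100 + 99 + 73 = 441
Divide by the number of tests:
441 / 5 = 88.2

88.2


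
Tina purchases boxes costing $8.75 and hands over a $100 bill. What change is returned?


Start with the amount paid:
$100
Subtract the price:
$100 - $8.75 = $91.25

$91.25


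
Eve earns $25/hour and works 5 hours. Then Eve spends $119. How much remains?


Calculate earnings:
5 x $25 = $125
Subtract spending:
$125 - $119 = $6

$6


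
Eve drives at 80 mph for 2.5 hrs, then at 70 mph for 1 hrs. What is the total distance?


Leg 1 distance:
80 x 2.5 = 200 miles
Leg 2 distance:
70 x 1 = 70 miles
Total distance:
200 + 70 = 270 miles

270 miles


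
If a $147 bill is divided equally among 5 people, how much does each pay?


Total bill: $147
Number of people: 5
Each pays: $147 / 5 = $29.40

$29.40


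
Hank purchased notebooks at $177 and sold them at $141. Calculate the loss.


Selling price = $141
Cost price = $177
Loss = cost price - selling price:
Loss = $177 - $141 = $36

$36
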